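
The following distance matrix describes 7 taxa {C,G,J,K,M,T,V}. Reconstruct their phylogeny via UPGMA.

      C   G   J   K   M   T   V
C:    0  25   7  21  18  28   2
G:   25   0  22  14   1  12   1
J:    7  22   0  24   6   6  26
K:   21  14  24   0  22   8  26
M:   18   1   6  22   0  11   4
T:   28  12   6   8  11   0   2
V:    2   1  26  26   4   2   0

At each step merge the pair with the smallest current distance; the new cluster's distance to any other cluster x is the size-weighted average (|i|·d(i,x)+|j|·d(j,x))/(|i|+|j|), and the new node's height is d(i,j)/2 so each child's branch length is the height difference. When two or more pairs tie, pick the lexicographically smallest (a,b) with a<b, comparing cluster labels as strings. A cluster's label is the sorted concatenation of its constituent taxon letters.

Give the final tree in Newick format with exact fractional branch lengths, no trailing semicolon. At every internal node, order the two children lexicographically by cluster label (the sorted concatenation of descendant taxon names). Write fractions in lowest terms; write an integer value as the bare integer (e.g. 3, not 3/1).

((((C:1,V:1):5,(G:1/2,M:1/2):11/2):9/8,(J:3,T:3):33/8):59/24,K:115/12)

iteration 1: select G,M (d=1); attach at lengths (1/2, 1/2); label the merged cluster GM
  updated: d(C,GM)=43/2, d(GM,J)=14, d(GM,K)=18, d(GM,T)=23/2, d(GM,V)=5/2
iteration 2: select C,V (d=2); attach at lengths (1, 1); label the merged cluster CV
  updated: d(CV,GM)=12, d(CV,J)=33/2, d(CV,K)=47/2, d(CV,T)=15
iteration 3: select J,T (d=6); attach at lengths (3, 3); label the merged cluster JT
  updated: d(CV,JT)=63/4, d(GM,JT)=51/4, d(JT,K)=16
iteration 4: select CV,GM (d=12); attach at lengths (5, 11/2); label the merged cluster CGMV
  updated: d(CGMV,JT)=57/4, d(CGMV,K)=83/4
iteration 5: select CGMV,JT (d=57/4); attach at lengths (9/8, 33/8); label the merged cluster CGJMTV
  updated: d(CGJMTV,K)=115/6
iteration 6: select CGJMTV,K (d=115/6); attach at lengths (59/24, 115/12); label the merged cluster CGJKMTV
final tree: ((((C:1,V:1):5,(G:1/2,M:1/2):11/2):9/8,(J:3,T:3):33/8):59/24,K:115/12)
total length: 883/24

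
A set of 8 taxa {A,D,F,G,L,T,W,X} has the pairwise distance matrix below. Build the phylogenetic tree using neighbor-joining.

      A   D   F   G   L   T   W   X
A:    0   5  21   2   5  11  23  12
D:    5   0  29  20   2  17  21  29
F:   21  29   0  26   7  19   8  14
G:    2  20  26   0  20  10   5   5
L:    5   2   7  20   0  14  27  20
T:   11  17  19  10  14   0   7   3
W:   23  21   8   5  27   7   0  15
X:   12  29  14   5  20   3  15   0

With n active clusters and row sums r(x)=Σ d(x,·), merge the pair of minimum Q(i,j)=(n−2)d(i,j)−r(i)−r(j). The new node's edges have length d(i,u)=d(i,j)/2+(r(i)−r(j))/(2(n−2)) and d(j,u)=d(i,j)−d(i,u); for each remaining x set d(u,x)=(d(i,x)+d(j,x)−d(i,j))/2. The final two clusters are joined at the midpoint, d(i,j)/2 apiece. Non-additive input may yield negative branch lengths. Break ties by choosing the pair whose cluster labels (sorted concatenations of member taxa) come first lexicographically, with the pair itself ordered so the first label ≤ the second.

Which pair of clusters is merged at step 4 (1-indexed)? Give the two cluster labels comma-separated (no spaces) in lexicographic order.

ADL,G

iteration 1: select D,L (d=2, Q=-206); attach at lengths (10/3, -4/3); label the merged cluster DL
  updated: d(A,DL)=4, d(DL,F)=17, d(DL,G)=19, d(DL,T)=29/2, d(DL,W)=23, d(DL,X)=47/2
iteration 2: select A,DL (d=4, Q=-154); attach at lengths (-4/5, 24/5); label the merged cluster ADL
  updated: d(ADL,F)=17, d(ADL,G)=17/2, d(ADL,T)=43/4, d(ADL,W)=21, d(ADL,X)=63/4
iteration 3: select F,W (d=8, Q=-108); attach at lengths (15/2, 1/2); label the merged cluster FW
  updated: d(ADL,FW)=15, d(FW,G)=23/2, d(FW,T)=9, d(FW,X)=21/2
iteration 4: select ADL,G (d=17/2, Q=-119/2); attach at lengths (27/4, 7/4); label the merged cluster ADGL
  updated: d(ADGL,FW)=9, d(ADGL,T)=49/8, d(ADGL,X)=49/8
iteration 5: select ADGL,FW (d=9, Q=-127/4); attach at lengths (43/16, 101/16); label the merged cluster ADFGLW
  updated: d(ADFGLW,T)=49/16, d(ADFGLW,X)=61/16
iteration 6: select ADFGLW,T (d=49/16, Q=-79/8); attach at lengths (31/16, 9/8); label the merged cluster ADFGLTW
  updated: d(ADFGLTW,X)=15/8
iteration 7: select ADFGLTW,X (d=15/8); attach at lengths (15/16, 15/16); label the merged cluster ADFGLTWX
final tree: (((((A:-4/5,(D:10/3,L:-4/3):24/5):27/4,G:7/4):43/16,(F:15/2,W:1/2):101/16):31/16,T:9/8):15/16,X:15/16)
total length: 583/16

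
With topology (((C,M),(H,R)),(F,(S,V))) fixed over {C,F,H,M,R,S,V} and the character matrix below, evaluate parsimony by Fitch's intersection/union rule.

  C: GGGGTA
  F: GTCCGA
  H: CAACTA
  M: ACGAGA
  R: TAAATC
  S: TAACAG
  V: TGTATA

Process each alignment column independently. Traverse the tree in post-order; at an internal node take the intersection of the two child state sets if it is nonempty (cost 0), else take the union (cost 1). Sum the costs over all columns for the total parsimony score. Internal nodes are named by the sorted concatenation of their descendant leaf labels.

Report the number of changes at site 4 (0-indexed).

site 0, node CM: C={G} ∪ M={A} → {A,G} (+1)
site 0, node HR: H={C} ∪ R={T} → {C,T} (+1)
site 0, node CHMR: CM={A,G} ∪ HR={C,T} → {A,C,G,T} (+1)
site 0, node SV: S={T} ∩ V={T} → {T} (+0)
site 0, node FSV: F={G} ∪ SV={T} → {G,T} (+1)
site 0, node CFHMRSV: CHMR={A,C,G,T} ∩ FSV={G,T} → {G,T} (+0)
site 1, node CM: C={G} ∪ M={C} → {C,G} (+1)
site 1, node HR: H={A} ∩ R={A} → {A} (+0)
site 1, node CHMR: CM={C,G} ∪ HR={A} → {A,C,G} (+1)
site 1, node SV: S={A} ∪ V={G} → {A,G} (+1)
site 1, node FSV: F={T} ∪ SV={A,G} → {A,G,T} (+1)
site 1, node CFHMRSV: CHMR={A,C,G} ∩ FSV={A,G,T} → {A,G} (+0)
site 2, node CM: C={G} ∩ M={G} → {G} (+0)
site 2, node HR: H={A} ∩ R={A} → {A} (+0)
site 2, node CHMR: CM={G} ∪ HR={A} → {A,G} (+1)
site 2, node SV: S={A} ∪ V={T} → {A,T} (+1)
site 2, node FSV: F={C} ∪ SV={A,T} → {A,C,T} (+1)
site 2, node CFHMRSV: CHMR={A,G} ∩ FSV={A,C,T} → {A} (+0)
site 3, node CM: C={G} ∪ M={A} → {A,G} (+1)
site 3, node HR: H={C} ∪ R={A} → {A,C} (+1)
site 3, node CHMR: CM={A,G} ∩ HR={A,C} → {A} (+0)
site 3, node SV: S={C} ∪ V={A} → {A,C} (+1)
site 3, node FSV: F={C} ∩ SV={A,C} → {C} (+0)
site 3, node CFHMRSV: CHMR={A} ∪ FSV={C} → {A,C} (+1)
site 4, node CM: C={T} ∪ M={G} → {G,T} (+1)
site 4, node HR: H={T} ∩ R={T} → {T} (+0)
site 4, node CHMR: CM={G,T} ∩ HR={T} → {T} (+0)
site 4, node SV: S={A} ∪ V={T} → {A,T} (+1)
site 4, node FSV: F={G} ∪ SV={A,T} → {A,G,T} (+1)
site 4, node CFHMRSV: CHMR={T} ∩ FSV={A,G,T} → {T} (+0)
site 5, node CM: C={A} ∩ M={A} → {A} (+0)
site 5, node HR: H={A} ∪ R={C} → {A,C} (+1)
site 5, node CHMR: CM={A} ∩ HR={A,C} → {A} (+0)
site 5, node SV: S={G} ∪ V={A} → {A,G} (+1)
site 5, node FSV: F={A} ∩ SV={A,G} → {A} (+0)
site 5, node CFHMRSV: CHMR={A} ∩ FSV={A} → {A} (+0)
per-site changes: [4, 4, 3, 4, 3, 2]; total = 20

3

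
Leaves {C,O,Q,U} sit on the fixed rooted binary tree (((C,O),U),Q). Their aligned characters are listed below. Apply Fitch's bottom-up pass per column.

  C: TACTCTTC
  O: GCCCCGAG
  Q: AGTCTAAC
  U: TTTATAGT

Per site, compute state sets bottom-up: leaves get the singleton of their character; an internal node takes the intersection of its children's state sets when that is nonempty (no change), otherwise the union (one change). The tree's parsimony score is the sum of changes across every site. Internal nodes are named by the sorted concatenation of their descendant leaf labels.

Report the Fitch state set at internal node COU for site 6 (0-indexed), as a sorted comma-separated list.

A,G,T

site 0, node CO: C={T} ∪ O={G} → {G,T} (+1)
site 0, node COU: CO={G,T} ∩ U={T} → {T} (+0)
site 0, node COQU: COU={T} ∪ Q={A} → {A,T} (+1)
site 1, node CO: C={A} ∪ O={C} → {A,C} (+1)
site 1, node COU: CO={A,C} ∪ U={T} → {A,C,T} (+1)
site 1, node COQU: COU={A,C,T} ∪ Q={G} → {A,C,G,T} (+1)
site 2, node CO: C={C} ∩ O={C} → {C} (+0)
site 2, node COU: CO={C} ∪ U={T} → {C,T} (+1)
site 2, node COQU: COU={C,T} ∩ Q={T} → {T} (+0)
site 3, node CO: C={T} ∪ O={C} → {C,T} (+1)
site 3, node COU: CO={C,T} ∪ U={A} → {A,C,T} (+1)
site 3, node COQU: COU={A,C,T} ∩ Q={C} → {C} (+0)
site 4, node CO: C={C} ∩ O={C} → {C} (+0)
site 4, node COU: CO={C} ∪ U={T} → {C,T} (+1)
site 4, node COQU: COU={C,T} ∩ Q={T} → {T} (+0)
site 5, node CO: C={T} ∪ O={G} → {G,T} (+1)
site 5, node COU: CO={G,T} ∪ U={A} → {A,G,T} (+1)
site 5, node COQU: COU={A,G,T} ∩ Q={A} → {A} (+0)
site 6, node CO: C={T} ∪ O={A} → {A,T} (+1)
site 6, node COU: CO={A,T} ∪ U={G} → {A,G,T} (+1)
site 6, node COQU: COU={A,G,T} ∩ Q={A} → {A} (+0)
site 7, node CO: C={C} ∪ O={G} → {C,G} (+1)
site 7, node COU: CO={C,G} ∪ U={T} → {C,G,T} (+1)
site 7, node COQU: COU={C,G,T} ∩ Q={C} → {C} (+0)
per-site changes: [2, 3, 1, 2, 1, 2, 2, 2]; total = 15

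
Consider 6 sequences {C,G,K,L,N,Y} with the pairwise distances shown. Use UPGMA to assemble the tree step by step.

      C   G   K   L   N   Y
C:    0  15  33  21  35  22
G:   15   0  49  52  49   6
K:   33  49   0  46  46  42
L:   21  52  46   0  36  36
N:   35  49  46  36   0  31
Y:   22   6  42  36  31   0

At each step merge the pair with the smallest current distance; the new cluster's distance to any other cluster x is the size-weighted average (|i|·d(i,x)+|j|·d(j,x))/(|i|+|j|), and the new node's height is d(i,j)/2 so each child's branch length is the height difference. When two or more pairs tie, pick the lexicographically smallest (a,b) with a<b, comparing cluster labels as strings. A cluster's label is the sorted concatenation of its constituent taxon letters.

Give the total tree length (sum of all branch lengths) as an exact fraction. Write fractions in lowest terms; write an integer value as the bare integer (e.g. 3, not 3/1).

step 1: merge (G,Y) at d=6; branch lengths G→3, Y→3; new cluster GY
  updated: d(C,GY)=37/2, d(GY,K)=91/2, d(GY,L)=44, d(GY,N)=40
step 2: merge (C,GY) at d=37/2; branch lengths C→37/4, GY→25/4; new cluster CGY
  updated: d(CGY,K)=124/3, d(CGY,L)=109/3, d(CGY,N)=115/3
step 3: merge (L,N) at d=36; branch lengths L→18, N→18; new cluster LN
  updated: d(CGY,LN)=112/3, d(K,LN)=46
step 4: merge (CGY,LN) at d=112/3; branch lengths CGY→113/12, LN→2/3; new cluster CGLNY
  updated: d(CGLNY,K)=216/5
step 5: merge (CGLNY,K) at d=216/5; branch lengths CGLNY→44/15, K→108/5; new cluster CGKLNY
final tree: (((C:37/4,(G:3,Y:3):25/4):113/12,(L:18,N:18):2/3):44/15,K:108/5)
total length: 5527/60

5527/60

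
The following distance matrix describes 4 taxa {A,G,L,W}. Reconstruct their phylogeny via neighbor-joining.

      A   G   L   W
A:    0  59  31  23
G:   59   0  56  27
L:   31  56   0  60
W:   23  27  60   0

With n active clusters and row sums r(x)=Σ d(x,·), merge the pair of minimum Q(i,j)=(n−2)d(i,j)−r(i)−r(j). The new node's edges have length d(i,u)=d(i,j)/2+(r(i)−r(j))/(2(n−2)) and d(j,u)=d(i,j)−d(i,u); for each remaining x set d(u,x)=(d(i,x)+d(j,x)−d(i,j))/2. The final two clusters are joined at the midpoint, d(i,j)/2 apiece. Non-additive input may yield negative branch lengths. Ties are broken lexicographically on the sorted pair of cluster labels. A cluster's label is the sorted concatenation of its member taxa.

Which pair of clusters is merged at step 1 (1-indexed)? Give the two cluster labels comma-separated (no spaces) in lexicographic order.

A,L

1. join A+L (d=31, Q=-198) ⇒ AL; edges |A|=7, |L|=24
  updated: d(AL,G)=42, d(AL,W)=26
2. join AL+G (d=42, Q=-95) ⇒ AGL; edges |AL|=41/2, |G|=43/2
  updated: d(AGL,W)=11/2
3. join AGL+W (d=11/2) ⇒ AGLW; edges |AGL|=11/4, |W|=11/4
final tree: (((A:7,L:24):41/2,G:43/2):11/4,W:11/4)
total length: 157/2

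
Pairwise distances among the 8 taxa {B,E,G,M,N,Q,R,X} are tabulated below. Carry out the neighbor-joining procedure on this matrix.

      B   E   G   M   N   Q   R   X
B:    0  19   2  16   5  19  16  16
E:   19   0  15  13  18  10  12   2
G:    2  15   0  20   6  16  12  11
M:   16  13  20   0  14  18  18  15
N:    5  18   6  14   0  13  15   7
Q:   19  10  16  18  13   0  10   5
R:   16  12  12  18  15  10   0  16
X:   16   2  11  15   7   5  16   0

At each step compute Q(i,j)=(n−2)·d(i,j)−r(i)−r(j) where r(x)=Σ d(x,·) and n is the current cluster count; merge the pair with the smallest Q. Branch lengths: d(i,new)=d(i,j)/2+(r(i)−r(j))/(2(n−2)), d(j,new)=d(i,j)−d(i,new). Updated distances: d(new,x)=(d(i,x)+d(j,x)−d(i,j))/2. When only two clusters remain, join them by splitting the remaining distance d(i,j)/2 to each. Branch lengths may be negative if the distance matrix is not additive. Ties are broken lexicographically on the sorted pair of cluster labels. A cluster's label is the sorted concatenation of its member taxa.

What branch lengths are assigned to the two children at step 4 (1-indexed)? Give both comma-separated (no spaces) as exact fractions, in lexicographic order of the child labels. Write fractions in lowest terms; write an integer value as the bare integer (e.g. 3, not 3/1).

67/16,145/16

step 1: merge (B,G) at d=2, Q=-163; branch lengths B→23/12, G→1/12; new cluster BG
  updated: d(BG,E)=16, d(BG,M)=17, d(BG,N)=9/2, d(BG,Q)=33/2, d(BG,R)=13, d(BG,X)=25/2
step 2: merge (BG,N) at d=9/2, Q=-257/2; branch lengths BG→61/20, N→29/20; new cluster BGN
  updated: d(BGN,E)=59/4, d(BGN,M)=53/4, d(BGN,Q)=25/2, d(BGN,R)=47/4, d(BGN,X)=15/2
step 3: merge (E,X) at d=2, Q=-357/4; branch lengths E→57/32, X→7/32; new cluster EX
  updated: d(BGN,EX)=81/8, d(EX,M)=13, d(EX,Q)=13/2, d(EX,R)=13
step 4: merge (BGN,M) at d=53/4, Q=-561/8; branch lengths BGN→67/16, M→145/16; new cluster BGMN
  updated: d(BGMN,EX)=79/16, d(BGMN,Q)=69/8, d(BGMN,R)=33/4
step 5: merge (BGMN,R) at d=33/4, Q=-585/16; branch lengths BGMN→113/64, R→415/64; new cluster BGMNR
  updated: d(BGMNR,EX)=155/32, d(BGMNR,Q)=83/16
step 6: merge (BGMNR,EX) at d=155/32, Q=-529/32; branch lengths BGMNR→113/64, EX→197/64; new cluster BEGMNRX
  updated: d(BEGMNRX,Q)=219/64
step 7: merge (BEGMNRX,Q) at d=219/64; branch lengths BEGMNRX→219/128, Q→219/128; new cluster BEGMNQRX
final tree: ((((((B:23/12,G:1/12):61/20,N:29/20):67/16,M:145/16):113/64,R:415/64):113/64,(E:57/32,X:7/32):197/64):219/128,Q:219/128)
total length: 2449/64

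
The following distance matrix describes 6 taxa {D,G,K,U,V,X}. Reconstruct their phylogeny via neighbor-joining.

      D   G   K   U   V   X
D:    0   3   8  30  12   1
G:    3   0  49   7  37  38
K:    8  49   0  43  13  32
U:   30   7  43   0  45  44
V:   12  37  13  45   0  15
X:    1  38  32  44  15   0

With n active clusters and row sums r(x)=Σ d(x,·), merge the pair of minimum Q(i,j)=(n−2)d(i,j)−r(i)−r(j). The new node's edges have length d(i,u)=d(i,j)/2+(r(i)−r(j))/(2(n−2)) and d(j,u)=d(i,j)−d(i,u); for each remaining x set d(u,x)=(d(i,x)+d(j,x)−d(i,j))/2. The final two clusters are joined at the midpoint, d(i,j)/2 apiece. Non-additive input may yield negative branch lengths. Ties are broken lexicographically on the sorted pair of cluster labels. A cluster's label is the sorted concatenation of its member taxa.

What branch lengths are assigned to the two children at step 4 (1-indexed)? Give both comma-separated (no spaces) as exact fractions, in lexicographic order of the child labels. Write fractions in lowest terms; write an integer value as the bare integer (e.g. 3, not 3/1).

31/8,65/8

iteration 1: select G,U (d=7, Q=-275); attach at lengths (-7/8, 63/8); label the merged cluster GU
  updated: d(D,GU)=13, d(GU,K)=85/2, d(GU,V)=75/2, d(GU,X)=75/2
iteration 2: select K,V (d=13, Q=-134); attach at lengths (19/2, 7/2); label the merged cluster KV
  updated: d(D,KV)=7/2, d(GU,KV)=67/2, d(KV,X)=17
iteration 3: select D,GU (d=13, Q=-151/2); attach at lengths (-81/8, 185/8); label the merged cluster DGU
  updated: d(DGU,KV)=12, d(DGU,X)=51/4
iteration 4: select DGU,KV (d=12, Q=-167/4); attach at lengths (31/8, 65/8); label the merged cluster DGKUV
  updated: d(DGKUV,X)=71/8
iteration 5: select DGKUV,X (d=71/8); attach at lengths (71/16, 71/16); label the merged cluster DGKUVX
final tree: (((D:-81/8,(G:-7/8,U:63/8):185/8):31/8,(K:19/2,V:7/2):65/8):71/16,X:71/16)
total length: 431/8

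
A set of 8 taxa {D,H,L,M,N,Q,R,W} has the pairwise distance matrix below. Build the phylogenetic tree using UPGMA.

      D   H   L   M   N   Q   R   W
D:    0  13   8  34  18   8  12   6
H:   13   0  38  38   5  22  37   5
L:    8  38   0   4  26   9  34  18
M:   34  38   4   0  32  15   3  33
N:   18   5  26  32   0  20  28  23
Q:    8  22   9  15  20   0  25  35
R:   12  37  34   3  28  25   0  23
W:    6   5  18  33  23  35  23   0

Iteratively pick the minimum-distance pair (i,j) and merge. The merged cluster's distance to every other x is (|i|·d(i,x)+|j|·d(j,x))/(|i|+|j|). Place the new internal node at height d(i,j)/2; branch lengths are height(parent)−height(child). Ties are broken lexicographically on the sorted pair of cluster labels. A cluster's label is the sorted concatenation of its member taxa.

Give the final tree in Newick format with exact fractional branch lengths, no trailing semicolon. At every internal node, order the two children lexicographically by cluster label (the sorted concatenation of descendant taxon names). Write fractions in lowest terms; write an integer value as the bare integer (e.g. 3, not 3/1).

(((D:3,W:3):35/8,(H:5/2,N:5/2):39/8):11/2,((L:9/2,Q:9/2):21/4,(M:3/2,R:3/2):33/4):25/8)

step 1: merge (M,R) at d=3; branch lengths M→3/2, R→3/2; new cluster MR
  updated: d(D,MR)=23, d(H,MR)=75/2, d(L,MR)=19, d(MR,N)=30, d(MR,Q)=20, d(MR,W)=28
step 2: merge (H,N) at d=5; branch lengths H→5/2, N→5/2; new cluster HN
  updated: d(D,HN)=31/2, d(HN,L)=32, d(HN,MR)=135/4, d(HN,Q)=21, d(HN,W)=14
step 3: merge (D,W) at d=6; branch lengths D→3, W→3; new cluster DW
  updated: d(DW,HN)=59/4, d(DW,L)=13, d(DW,MR)=51/2, d(DW,Q)=43/2
step 4: merge (L,Q) at d=9; branch lengths L→9/2, Q→9/2; new cluster LQ
  updated: d(DW,LQ)=69/4, d(HN,LQ)=53/2, d(LQ,MR)=39/2
step 5: merge (DW,HN) at d=59/4; branch lengths DW→35/8, HN→39/8; new cluster DHNW
  updated: d(DHNW,LQ)=175/8, d(DHNW,MR)=237/8
step 6: merge (LQ,MR) at d=39/2; branch lengths LQ→21/4, MR→33/4; new cluster LMQR
  updated: d(DHNW,LMQR)=103/4
step 7: merge (DHNW,LMQR) at d=103/4; branch lengths DHNW→11/2, LMQR→25/8; new cluster DHLMNQRW
final tree: (((D:3,W:3):35/8,(H:5/2,N:5/2):39/8):11/2,((L:9/2,Q:9/2):21/4,(M:3/2,R:3/2):33/4):25/8)
total length: 435/8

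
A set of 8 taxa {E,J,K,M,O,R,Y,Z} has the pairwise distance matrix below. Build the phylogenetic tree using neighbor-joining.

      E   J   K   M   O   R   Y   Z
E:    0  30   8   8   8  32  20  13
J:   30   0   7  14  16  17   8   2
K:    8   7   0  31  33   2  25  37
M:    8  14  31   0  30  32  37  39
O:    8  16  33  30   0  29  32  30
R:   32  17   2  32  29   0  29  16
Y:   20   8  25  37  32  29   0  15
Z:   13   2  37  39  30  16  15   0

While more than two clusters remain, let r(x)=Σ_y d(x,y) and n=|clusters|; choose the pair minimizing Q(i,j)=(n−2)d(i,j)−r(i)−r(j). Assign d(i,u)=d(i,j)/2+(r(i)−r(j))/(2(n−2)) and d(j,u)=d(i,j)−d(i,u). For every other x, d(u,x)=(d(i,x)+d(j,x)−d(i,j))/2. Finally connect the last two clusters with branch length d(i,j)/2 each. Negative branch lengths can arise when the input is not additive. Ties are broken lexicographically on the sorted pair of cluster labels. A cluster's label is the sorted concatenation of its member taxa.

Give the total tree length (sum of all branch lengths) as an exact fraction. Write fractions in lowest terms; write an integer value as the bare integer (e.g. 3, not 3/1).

1933/32

1. join K+R (d=2, Q=-288) ⇒ KR; edges |K|=-1/6, |R|=13/6
  updated: d(E,KR)=19, d(J,KR)=11, d(KR,M)=61/2, d(KR,O)=30, d(KR,Y)=26, d(KR,Z)=51/2
2. join E+M (d=8, Q=-433/2) ⇒ EM; edges |E|=-41/20, |M|=201/20
  updated: d(EM,J)=18, d(EM,KR)=83/4, d(EM,O)=15, d(EM,Y)=49/2, d(EM,Z)=22
3. join EM+O (d=15, Q=-653/4) ⇒ EMO; edges |EM|=149/32, |O|=331/32
  updated: d(EMO,J)=19/2, d(EMO,KR)=143/8, d(EMO,Y)=83/4, d(EMO,Z)=37/2
4. join EMO+KR (d=143/8, Q=-747/8) ⇒ EKMOR; edges |EMO|=319/48, |KR|=539/48
  updated: d(EKMOR,J)=21/16, d(EKMOR,Y)=231/16, d(EKMOR,Z)=209/16
5. join EKMOR+J (d=21/16, Q=-75/2) ⇒ EJKMOR; edges |EKMOR|=161/32, |J|=-119/32
  updated: d(EJKMOR,Y)=169/16, d(EJKMOR,Z)=55/8
6. join EJKMOR+Y (d=169/16, Q=-519/16) ⇒ EJKMORY; edges |EJKMOR|=39/32, |Y|=299/32
  updated: d(EJKMORY,Z)=181/32
7. join EJKMORY+Z (d=181/32) ⇒ EJKMORYZ; edges |EJKMORY|=181/64, |Z|=181/64
final tree: ((((((E:-41/20,M:201/20):149/32,O:331/32):319/48,(K:-1/6,R:13/6):539/48):161/32,J:-119/32):39/32,Y:299/32):181/64,Z:181/64)
total length: 1933/32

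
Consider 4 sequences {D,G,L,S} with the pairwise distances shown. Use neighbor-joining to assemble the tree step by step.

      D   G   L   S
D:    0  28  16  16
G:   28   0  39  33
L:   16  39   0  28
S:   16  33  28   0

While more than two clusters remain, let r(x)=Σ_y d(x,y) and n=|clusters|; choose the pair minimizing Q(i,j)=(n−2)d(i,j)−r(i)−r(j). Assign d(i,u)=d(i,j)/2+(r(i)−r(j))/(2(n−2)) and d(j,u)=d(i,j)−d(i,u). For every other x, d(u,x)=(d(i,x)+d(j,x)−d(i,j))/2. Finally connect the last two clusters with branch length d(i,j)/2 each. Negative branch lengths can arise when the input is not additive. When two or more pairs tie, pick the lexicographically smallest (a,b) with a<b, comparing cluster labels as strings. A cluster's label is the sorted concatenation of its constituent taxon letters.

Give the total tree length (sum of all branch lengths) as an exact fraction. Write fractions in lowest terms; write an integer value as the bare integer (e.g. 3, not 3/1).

209/4

1. join D+L (d=16, Q=-111) ⇒ DL; edges |D|=9/4, |L|=55/4
  updated: d(DL,G)=51/2, d(DL,S)=14
2. join DL+G (d=51/2, Q=-145/2) ⇒ DGL; edges |DL|=13/4, |G|=89/4
  updated: d(DGL,S)=43/4
3. join DGL+S (d=43/4) ⇒ DGLS; edges |DGL|=43/8, |S|=43/8
final tree: (((D:9/4,L:55/4):13/4,G:89/4):43/8,S:43/8)
total length: 209/4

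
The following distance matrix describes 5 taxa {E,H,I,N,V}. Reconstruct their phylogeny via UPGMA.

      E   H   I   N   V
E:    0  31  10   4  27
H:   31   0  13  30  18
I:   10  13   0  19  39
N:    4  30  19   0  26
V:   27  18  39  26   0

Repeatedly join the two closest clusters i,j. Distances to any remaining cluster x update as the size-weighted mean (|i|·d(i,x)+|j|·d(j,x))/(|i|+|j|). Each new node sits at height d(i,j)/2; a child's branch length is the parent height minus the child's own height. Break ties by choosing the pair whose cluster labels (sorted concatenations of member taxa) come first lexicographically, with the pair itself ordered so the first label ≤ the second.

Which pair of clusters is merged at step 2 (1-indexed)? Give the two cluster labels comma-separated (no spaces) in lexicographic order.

step 1: merge (E,N) at d=4; branch lengths E→2, N→2; new cluster EN
  updated: d(EN,H)=61/2, d(EN,I)=29/2, d(EN,V)=53/2
step 2: merge (H,I) at d=13; branch lengths H→13/2, I→13/2; new cluster HI
  updated: d(EN,HI)=45/2, d(HI,V)=57/2
step 3: merge (EN,HI) at d=45/2; branch lengths EN→37/4, HI→19/4; new cluster EHIN
  updated: d(EHIN,V)=55/2
step 4: merge (EHIN,V) at d=55/2; branch lengths EHIN→5/2, V→55/4; new cluster EHINV
final tree: (((E:2,N:2):37/4,(H:13/2,I:13/2):19/4):5/2,V:55/4)
total length: 189/4

H,I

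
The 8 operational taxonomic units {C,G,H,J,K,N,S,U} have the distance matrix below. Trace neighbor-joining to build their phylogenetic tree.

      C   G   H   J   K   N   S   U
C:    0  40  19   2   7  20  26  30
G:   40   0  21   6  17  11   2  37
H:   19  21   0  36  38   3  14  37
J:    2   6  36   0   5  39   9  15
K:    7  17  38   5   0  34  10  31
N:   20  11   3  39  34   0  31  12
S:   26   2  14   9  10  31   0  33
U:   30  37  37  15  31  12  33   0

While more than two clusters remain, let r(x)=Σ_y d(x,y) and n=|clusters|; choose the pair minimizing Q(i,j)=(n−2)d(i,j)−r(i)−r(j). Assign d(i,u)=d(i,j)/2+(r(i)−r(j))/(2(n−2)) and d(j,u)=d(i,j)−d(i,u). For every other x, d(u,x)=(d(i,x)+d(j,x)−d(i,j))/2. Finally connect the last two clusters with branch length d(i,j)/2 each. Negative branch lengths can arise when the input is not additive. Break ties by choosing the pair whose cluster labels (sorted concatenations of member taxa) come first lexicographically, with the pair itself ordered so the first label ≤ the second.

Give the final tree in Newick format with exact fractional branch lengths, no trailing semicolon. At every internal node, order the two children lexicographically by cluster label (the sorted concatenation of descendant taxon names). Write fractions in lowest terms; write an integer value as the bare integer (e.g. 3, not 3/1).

(((C:131/32,K:93/32):93/32,((G:51/20,S:-11/20):359/48,((H:3,N:0):349/32,U:387/32):307/48):199/32):-93/64,J:-93/64)

step 1: merge (H,N) at d=3, Q=-300; branch lengths H→3, N→0; new cluster HN
  updated: d(C,HN)=18, d(G,HN)=29/2, d(HN,J)=36, d(HN,K)=69/2, d(HN,S)=21, d(HN,U)=23
step 2: merge (G,S) at d=2, Q=-415/2; branch lengths G→51/20, S→-11/20; new cluster GS
  updated: d(C,GS)=32, d(GS,HN)=67/4, d(GS,J)=13/2, d(GS,K)=25/2, d(GS,U)=34
step 3: merge (HN,U) at d=23, Q=-677/4; branch lengths HN→349/32, U→387/32; new cluster HNU
  updated: d(C,HNU)=25/2, d(GS,HNU)=111/8, d(HNU,J)=14, d(HNU,K)=85/4
step 4: merge (GS,HNU) at d=111/8, Q=-679/8; branch lengths GS→359/48, HNU→307/48; new cluster GHNSU
  updated: d(C,GHNSU)=245/16, d(GHNSU,J)=53/16, d(GHNSU,K)=159/16
step 5: merge (C,K) at d=7, Q=-129/4; branch lengths C→131/32, K→93/32; new cluster CK
  updated: d(CK,GHNSU)=73/8, d(CK,J)=0
step 6: merge (CK,GHNSU) at d=73/8, Q=-199/16; branch lengths CK→93/32, GHNSU→199/32; new cluster CGHKNSU
  updated: d(CGHKNSU,J)=-93/32
step 7: merge (CGHKNSU,J) at d=-93/32; branch lengths CGHKNSU→-93/64, J→-93/64; new cluster CGHJKNSU
final tree: (((C:131/32,K:93/32):93/32,((G:51/20,S:-11/20):359/48,((H:3,N:0):349/32,U:387/32):307/48):199/32):-93/64,J:-93/64)
total length: 1763/32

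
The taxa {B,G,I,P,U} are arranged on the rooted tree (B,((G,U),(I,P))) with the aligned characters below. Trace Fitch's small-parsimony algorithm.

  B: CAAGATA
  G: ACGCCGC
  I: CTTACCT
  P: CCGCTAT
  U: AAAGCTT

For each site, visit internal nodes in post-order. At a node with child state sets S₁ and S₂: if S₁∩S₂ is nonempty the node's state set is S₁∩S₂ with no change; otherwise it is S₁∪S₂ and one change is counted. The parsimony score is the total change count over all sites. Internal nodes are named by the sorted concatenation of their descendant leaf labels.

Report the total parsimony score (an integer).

17

site 0, node GU: G={A} ∩ U={A} → {A} (+0)
site 0, node IP: I={C} ∩ P={C} → {C} (+0)
site 0, node GIPU: GU={A} ∪ IP={C} → {A,C} (+1)
site 0, node BGIPU: B={C} ∩ GIPU={A,C} → {C} (+0)
site 1, node GU: G={C} ∪ U={A} → {A,C} (+1)
site 1, node IP: I={T} ∪ P={C} → {C,T} (+1)
site 1, node GIPU: GU={A,C} ∩ IP={C,T} → {C} (+0)
site 1, node BGIPU: B={A} ∪ GIPU={C} → {A,C} (+1)
site 2, node GU: G={G} ∪ U={A} → {A,G} (+1)
site 2, node IP: I={T} ∪ P={G} → {G,T} (+1)
site 2, node GIPU: GU={A,G} ∩ IP={G,T} → {G} (+0)
site 2, node BGIPU: B={A} ∪ GIPU={G} → {A,G} (+1)
site 3, node GU: G={C} ∪ U={G} → {C,G} (+1)
site 3, node IP: I={A} ∪ P={C} → {A,C} (+1)
site 3, node GIPU: GU={C,G} ∩ IP={A,C} → {C} (+0)
site 3, node BGIPU: B={G} ∪ GIPU={C} → {C,G} (+1)
site 4, node GU: G={C} ∩ U={C} → {C} (+0)
site 4, node IP: I={C} ∪ P={T} → {C,T} (+1)
site 4, node GIPU: GU={C} ∩ IP={C,T} → {C} (+0)
site 4, node BGIPU: B={A} ∪ GIPU={C} → {A,C} (+1)
site 5, node GU: G={G} ∪ U={T} → {G,T} (+1)
site 5, node IP: I={C} ∪ P={A} → {A,C} (+1)
site 5, node GIPU: GU={G,T} ∪ IP={A,C} → {A,C,G,T} (+1)
site 5, node BGIPU: B={T} ∩ GIPU={A,C,G,T} → {T} (+0)
site 6, node GU: G={C} ∪ U={T} → {C,T} (+1)
site 6, node IP: I={T} ∩ P={T} → {T} (+0)
site 6, node GIPU: GU={C,T} ∩ IP={T} → {T} (+0)
site 6, node BGIPU: B={A} ∪ GIPU={T} → {A,T} (+1)
per-site changes: [1, 3, 3, 3, 2, 3, 2]; total = 17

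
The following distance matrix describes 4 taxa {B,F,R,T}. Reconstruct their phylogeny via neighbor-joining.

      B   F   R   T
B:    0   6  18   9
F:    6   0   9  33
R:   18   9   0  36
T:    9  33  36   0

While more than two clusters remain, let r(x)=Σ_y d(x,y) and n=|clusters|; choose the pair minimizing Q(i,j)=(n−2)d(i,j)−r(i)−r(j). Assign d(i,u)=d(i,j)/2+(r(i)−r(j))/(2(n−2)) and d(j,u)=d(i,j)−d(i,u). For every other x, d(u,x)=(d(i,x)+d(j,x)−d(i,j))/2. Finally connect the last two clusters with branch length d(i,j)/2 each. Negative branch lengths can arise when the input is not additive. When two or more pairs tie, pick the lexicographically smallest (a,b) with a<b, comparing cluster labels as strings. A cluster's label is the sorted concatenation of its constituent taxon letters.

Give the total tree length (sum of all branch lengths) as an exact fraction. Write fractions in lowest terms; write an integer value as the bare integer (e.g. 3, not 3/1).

129/4

step 1: merge (B,T) at d=9, Q=-93; branch lengths B→-27/4, T→63/4; new cluster BT
  updated: d(BT,F)=15, d(BT,R)=45/2
step 2: merge (BT,F) at d=15, Q=-93/2; branch lengths BT→57/4, F→3/4; new cluster BFT
  updated: d(BFT,R)=33/4
step 3: merge (BFT,R) at d=33/4; branch lengths BFT→33/8, R→33/8; new cluster BFRT
final tree: (((B:-27/4,T:63/4):57/4,F:3/4):33/8,R:33/8)
total length: 129/4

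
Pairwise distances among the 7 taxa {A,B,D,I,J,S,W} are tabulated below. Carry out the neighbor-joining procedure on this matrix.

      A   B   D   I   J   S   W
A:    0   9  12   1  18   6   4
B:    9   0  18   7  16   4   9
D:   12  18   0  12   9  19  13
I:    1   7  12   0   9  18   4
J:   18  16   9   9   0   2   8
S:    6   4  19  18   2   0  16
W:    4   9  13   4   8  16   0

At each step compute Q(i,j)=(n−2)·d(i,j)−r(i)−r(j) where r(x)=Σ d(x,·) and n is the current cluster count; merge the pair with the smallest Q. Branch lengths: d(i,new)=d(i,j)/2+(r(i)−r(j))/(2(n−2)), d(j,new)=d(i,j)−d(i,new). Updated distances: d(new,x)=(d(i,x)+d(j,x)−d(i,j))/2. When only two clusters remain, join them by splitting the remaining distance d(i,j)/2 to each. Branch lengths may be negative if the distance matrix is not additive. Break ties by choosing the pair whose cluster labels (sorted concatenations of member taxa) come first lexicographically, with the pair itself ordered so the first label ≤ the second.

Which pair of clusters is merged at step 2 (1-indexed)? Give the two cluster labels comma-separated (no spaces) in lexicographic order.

iteration 1: select J,S (d=2, Q=-117); attach at lengths (7/10, 13/10); label the merged cluster JS
  updated: d(A,JS)=11, d(B,JS)=9, d(D,JS)=13, d(I,JS)=25/2, d(JS,W)=11
iteration 2: select B,JS (d=9, Q=-145/2); attach at lengths (63/16, 81/16); label the merged cluster BJS
  updated: d(A,BJS)=11/2, d(BJS,D)=11, d(BJS,I)=21/4, d(BJS,W)=11/2
iteration 3: select BJS,D (d=11, Q=-169/4); attach at lengths (49/24, 215/24); label the merged cluster BDJS
  updated: d(A,BDJS)=13/4, d(BDJS,I)=25/8, d(BDJS,W)=15/4
iteration 4: select A,I (d=1, Q=-115/8); attach at lengths (17/32, 15/32); label the merged cluster AI
  updated: d(AI,BDJS)=43/16, d(AI,W)=7/2
iteration 5: select AI,BDJS (d=43/16, Q=-159/16); attach at lengths (39/32, 47/32); label the merged cluster ABDIJS
  updated: d(ABDIJS,W)=73/32
iteration 6: select ABDIJS,W (d=73/32); attach at lengths (73/64, 73/64); label the merged cluster ABDIJSW
final tree: (((A:17/32,I:15/32):39/32,((B:63/16,(J:7/10,S:13/10):81/16):49/24,D:215/24):47/32):73/64,W:73/64)
total length: 895/32

B,JS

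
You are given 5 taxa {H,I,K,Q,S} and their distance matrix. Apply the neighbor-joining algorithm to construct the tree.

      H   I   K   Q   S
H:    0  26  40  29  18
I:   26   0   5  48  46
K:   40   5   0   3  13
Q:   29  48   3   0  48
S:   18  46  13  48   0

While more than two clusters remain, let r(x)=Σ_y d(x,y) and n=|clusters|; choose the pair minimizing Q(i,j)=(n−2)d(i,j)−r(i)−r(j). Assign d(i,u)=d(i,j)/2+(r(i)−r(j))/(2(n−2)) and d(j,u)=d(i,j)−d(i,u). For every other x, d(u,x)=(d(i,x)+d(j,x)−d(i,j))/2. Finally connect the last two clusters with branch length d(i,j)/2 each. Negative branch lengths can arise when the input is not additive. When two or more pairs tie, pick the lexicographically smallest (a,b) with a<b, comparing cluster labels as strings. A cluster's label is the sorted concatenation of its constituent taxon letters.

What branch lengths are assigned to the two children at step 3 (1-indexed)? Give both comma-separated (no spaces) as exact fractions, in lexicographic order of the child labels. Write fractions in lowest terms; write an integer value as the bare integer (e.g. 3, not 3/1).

10,-49/4

step 1: merge (H,S) at d=18, Q=-184; branch lengths H→7, S→11; new cluster HS
  updated: d(HS,I)=27, d(HS,K)=35/2, d(HS,Q)=59/2
step 2: merge (HS,I) at d=27, Q=-100; branch lengths HS→12, I→15; new cluster HIS
  updated: d(HIS,K)=-9/4, d(HIS,Q)=101/4
step 3: merge (HIS,K) at d=-9/4, Q=-26; branch lengths HIS→10, K→-49/4; new cluster HIKS
  updated: d(HIKS,Q)=61/4
step 4: merge (HIKS,Q) at d=61/4; branch lengths HIKS→61/8, Q→61/8; new cluster HIKQS
final tree: ((((H:7,S:11):12,I:15):10,K:-49/4):61/8,Q:61/8)
total length: 58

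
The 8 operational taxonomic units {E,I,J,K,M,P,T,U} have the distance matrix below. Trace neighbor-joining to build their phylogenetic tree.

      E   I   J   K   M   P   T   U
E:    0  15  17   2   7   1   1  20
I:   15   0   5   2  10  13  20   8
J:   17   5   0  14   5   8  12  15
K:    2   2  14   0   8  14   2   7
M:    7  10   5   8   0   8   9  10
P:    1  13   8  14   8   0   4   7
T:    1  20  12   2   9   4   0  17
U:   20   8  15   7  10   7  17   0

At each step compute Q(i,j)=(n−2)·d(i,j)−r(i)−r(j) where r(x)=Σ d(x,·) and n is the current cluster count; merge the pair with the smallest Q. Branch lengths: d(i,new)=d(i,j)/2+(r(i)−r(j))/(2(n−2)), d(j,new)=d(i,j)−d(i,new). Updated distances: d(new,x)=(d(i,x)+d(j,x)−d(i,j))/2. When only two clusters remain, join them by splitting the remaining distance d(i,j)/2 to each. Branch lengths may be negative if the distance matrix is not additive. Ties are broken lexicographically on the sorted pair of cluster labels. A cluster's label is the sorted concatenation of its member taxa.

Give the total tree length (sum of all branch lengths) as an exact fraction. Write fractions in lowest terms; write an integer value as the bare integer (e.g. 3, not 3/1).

iteration 1: select E,T (d=1, Q=-122); attach at lengths (1/3, 2/3); label the merged cluster ET
  updated: d(ET,I)=17, d(ET,J)=14, d(ET,K)=3/2, d(ET,M)=15/2, d(ET,P)=2, d(ET,U)=18
iteration 2: select ET,P (d=2, Q=-102); attach at lengths (9/5, 1/5); label the merged cluster EPT
  updated: d(EPT,I)=14, d(EPT,J)=10, d(EPT,K)=27/4, d(EPT,M)=27/4, d(EPT,U)=23/2
iteration 3: select I,K (d=2, Q=-275/4); attach at lengths (37/32, 27/32); label the merged cluster IK
  updated: d(EPT,IK)=75/8, d(IK,J)=17/2, d(IK,M)=8, d(IK,U)=13/2
iteration 4: select IK,U (d=13/2, Q=-447/8); attach at lengths (71/48, 241/48); label the merged cluster IKU
  updated: d(EPT,IKU)=115/16, d(IKU,J)=17/2, d(IKU,M)=23/4
iteration 5: select EPT,IKU (d=115/16, Q=-31); attach at lengths (135/32, 95/32); label the merged cluster EIKPTU
  updated: d(EIKPTU,J)=181/32, d(EIKPTU,M)=85/32
iteration 6: select EIKPTU,J (d=181/32, Q=-213/16); attach at lengths (53/32, 4); label the merged cluster EIJKPTU
  updated: d(EIJKPTU,M)=1
iteration 7: select EIJKPTU,M (d=1); attach at lengths (1/2, 1/2); label the merged cluster EIJKMPTU
final tree: (((((E:1/3,T:2/3):9/5,P:1/5):135/32,((I:37/32,K:27/32):71/48,U:241/48):95/32):53/32,J:4):1/2,M:1/2)
total length: 811/32

811/32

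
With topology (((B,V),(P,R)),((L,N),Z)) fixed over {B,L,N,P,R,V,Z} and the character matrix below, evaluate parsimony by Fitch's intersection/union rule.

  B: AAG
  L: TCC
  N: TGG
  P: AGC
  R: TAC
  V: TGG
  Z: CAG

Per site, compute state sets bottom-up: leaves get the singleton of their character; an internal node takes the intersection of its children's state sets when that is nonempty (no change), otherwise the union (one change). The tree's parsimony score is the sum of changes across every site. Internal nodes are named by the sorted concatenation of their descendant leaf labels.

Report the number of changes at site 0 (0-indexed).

3

BV@0: {A} ∪ {T} = {A,T} (union, +1)
PR@0: {A} ∪ {T} = {A,T} (union, +1)
BPRV@0: {A,T} ∩ {A,T} = {A,T} (intersection, +0)
LN@0: {T} ∩ {T} = {T} (intersection, +0)
LNZ@0: {T} ∪ {C} = {C,T} (union, +1)
BLNPRVZ@0: {A,T} ∩ {C,T} = {T} (intersection, +0)
BV@1: {A} ∪ {G} = {A,G} (union, +1)
PR@1: {G} ∪ {A} = {A,G} (union, +1)
BPRV@1: {A,G} ∩ {A,G} = {A,G} (intersection, +0)
LN@1: {C} ∪ {G} = {C,G} (union, +1)
LNZ@1: {C,G} ∪ {A} = {A,C,G} (union, +1)
BLNPRVZ@1: {A,G} ∩ {A,C,G} = {A,G} (intersection, +0)
BV@2: {G} ∩ {G} = {G} (intersection, +0)
PR@2: {C} ∩ {C} = {C} (intersection, +0)
BPRV@2: {G} ∪ {C} = {C,G} (union, +1)
LN@2: {C} ∪ {G} = {C,G} (union, +1)
LNZ@2: {C,G} ∩ {G} = {G} (intersection, +0)
BLNPRVZ@2: {C,G} ∩ {G} = {G} (intersection, +0)
per-site changes: [3, 4, 2]; total = 9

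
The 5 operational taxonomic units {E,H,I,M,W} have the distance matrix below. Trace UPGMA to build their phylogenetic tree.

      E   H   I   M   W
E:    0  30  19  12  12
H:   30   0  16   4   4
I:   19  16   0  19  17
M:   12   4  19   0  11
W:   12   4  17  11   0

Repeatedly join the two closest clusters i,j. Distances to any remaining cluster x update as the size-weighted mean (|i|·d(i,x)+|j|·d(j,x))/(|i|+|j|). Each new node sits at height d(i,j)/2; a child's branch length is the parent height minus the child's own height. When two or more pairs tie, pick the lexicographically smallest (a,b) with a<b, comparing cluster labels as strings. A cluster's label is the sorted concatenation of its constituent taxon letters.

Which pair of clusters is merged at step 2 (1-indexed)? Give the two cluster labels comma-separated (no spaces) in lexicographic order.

iteration 1: select H,M (d=4); attach at lengths (2, 2); label the merged cluster HM
  updated: d(E,HM)=21, d(HM,I)=35/2, d(HM,W)=15/2
iteration 2: select HM,W (d=15/2); attach at lengths (7/4, 15/4); label the merged cluster HMW
  updated: d(E,HMW)=18, d(HMW,I)=52/3
iteration 3: select HMW,I (d=52/3); attach at lengths (59/12, 26/3); label the merged cluster HIMW
  updated: d(E,HIMW)=73/4
iteration 4: select E,HIMW (d=73/4); attach at lengths (73/8, 11/24); label the merged cluster EHIMW
final tree: (E:73/8,(((H:2,M:2):7/4,W:15/4):59/12,I:26/3):11/24)
total length: 98/3

HM,W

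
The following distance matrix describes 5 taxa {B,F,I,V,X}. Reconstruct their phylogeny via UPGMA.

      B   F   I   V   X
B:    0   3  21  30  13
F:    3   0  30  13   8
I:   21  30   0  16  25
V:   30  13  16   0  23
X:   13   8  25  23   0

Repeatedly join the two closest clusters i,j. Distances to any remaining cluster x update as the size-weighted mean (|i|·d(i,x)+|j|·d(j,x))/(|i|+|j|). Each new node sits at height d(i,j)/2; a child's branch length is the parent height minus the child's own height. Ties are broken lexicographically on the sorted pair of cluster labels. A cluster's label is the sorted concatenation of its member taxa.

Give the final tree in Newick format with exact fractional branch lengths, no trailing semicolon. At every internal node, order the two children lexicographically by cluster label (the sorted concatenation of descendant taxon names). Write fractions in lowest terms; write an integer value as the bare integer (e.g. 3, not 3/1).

step 1: merge (B,F) at d=3; branch lengths B→3/2, F→3/2; new cluster BF
  updated: d(BF,I)=51/2, d(BF,V)=43/2, d(BF,X)=21/2
step 2: merge (BF,X) at d=21/2; branch lengths BF→15/4, X→21/4; new cluster BFX
  updated: d(BFX,I)=76/3, d(BFX,V)=22
step 3: merge (I,V) at d=16; branch lengths I→8, V→8; new cluster IV
  updated: d(BFX,IV)=71/3
step 4: merge (BFX,IV) at d=71/3; branch lengths BFX→79/12, IV→23/6; new cluster BFIVX
final tree: (((B:3/2,F:3/2):15/4,X:21/4):79/12,(I:8,V:8):23/6)
total length: 461/12

(((B:3/2,F:3/2):15/4,X:21/4):79/12,(I:8,V:8):23/6)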